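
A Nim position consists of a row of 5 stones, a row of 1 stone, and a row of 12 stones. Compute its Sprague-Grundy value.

8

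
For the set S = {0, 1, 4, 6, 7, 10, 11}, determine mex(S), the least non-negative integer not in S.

The values 0, 1 are all present; 2 is the first non-negative integer missing from the set.

2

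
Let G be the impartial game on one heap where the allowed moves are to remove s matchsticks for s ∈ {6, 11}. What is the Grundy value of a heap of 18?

0

Grundy values for subtraction set {6, 11}:
k:     0  1  2  3  4  5  6  7  8  9 10 11 12 13 14 15 16 17 18
g(k):  0  0  0  0  0  0  1  1  1  1  1  1  2  2  2  2  2  0  0
So g(18) = 0.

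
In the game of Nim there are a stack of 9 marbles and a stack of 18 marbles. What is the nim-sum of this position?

Nim-sum: 9 XOR 18 = 27.

27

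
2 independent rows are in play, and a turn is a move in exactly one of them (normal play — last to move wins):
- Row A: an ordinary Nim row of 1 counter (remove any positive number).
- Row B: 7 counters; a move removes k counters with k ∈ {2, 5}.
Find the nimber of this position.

Row A is a plain Nim row of size 1, so its Grundy value is 1.
Grundy values for row B (subtraction set {2, 5}):
g(0) = mex{} = 0
g(1) = mex{} = 0
g(2) = mex{0} = 1
g(3) = mex{0} = 1
g(4) = mex{1} = 0
g(5) = mex{0,1} = 2
g(6) = mex{0} = 1
g(7) = mex{1,2} = 0
So g(7) = 0.
By the Sprague-Grundy theorem, the Grundy value of a sum of independent games is the XOR of the component values.
Combined value = 1 XOR 0 = 1.

1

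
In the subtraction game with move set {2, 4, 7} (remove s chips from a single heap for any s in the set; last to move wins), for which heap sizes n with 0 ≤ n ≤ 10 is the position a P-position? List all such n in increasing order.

0, 1, 6, 9

Compute g(0), g(1), … for moves {2, 4, 7}:
k:     0  1  2  3  4  5  6  7  8  9 10
g(k):  0  0  1  1  2  2  0  3  1  0  2
The P-positions (g = 0) in 0..10 are 0, 1, 6, 9.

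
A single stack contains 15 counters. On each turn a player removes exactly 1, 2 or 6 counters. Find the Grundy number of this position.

1

Compute g(0), g(1), … for moves {1, 2, 6}:
k:     0  1  2  3  4  5  6  7  8  9 10 11 12 13 14 15
g(k):  0  1  2  0  1  2  3  0  1  2  0  1  2  3  0  1
So g(15) = 1.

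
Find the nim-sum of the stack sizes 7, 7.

Write each in binary and XOR column by column:
  111  (7)
  111  (7)
  ---
  000  (0)

0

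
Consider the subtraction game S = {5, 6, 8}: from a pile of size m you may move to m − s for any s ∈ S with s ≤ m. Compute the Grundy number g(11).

2

Build the Grundy sequence with g(k) = mex{g(k−s) : s ∈ {5, 6, 8}, s ≤ k}:
k:     0  1  2  3  4  5  6  7  8  9 10 11
g(k):  0  0  0  0  0  1  1  1  1  1  2  2
So g(11) = 2.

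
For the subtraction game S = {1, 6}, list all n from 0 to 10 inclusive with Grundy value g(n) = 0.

0, 2, 4, 7, 9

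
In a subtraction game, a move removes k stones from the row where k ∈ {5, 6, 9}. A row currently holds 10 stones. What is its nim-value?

2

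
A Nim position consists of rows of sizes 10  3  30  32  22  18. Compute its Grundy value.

51

Compute the nim-sum pairwise:
10 ^ 3 = 9
9 ^ 30 = 23
23 ^ 32 = 55
55 ^ 22 = 33
33 ^ 18 = 51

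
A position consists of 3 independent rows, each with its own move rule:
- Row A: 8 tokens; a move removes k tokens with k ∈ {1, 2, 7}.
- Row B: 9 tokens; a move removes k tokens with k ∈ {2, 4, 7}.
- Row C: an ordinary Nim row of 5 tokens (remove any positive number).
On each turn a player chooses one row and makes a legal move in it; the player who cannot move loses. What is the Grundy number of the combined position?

7

For row A, compute g(0), g(1), … with moves {1, 2, 7}:
g(0) = mex{} = 0
g(1) = mex{0} = 1
g(2) = mex{0,1} = 2
g(3) = mex{1,2} = 0
g(4) = mex{0,2} = 1
g(5) = mex{0,1} = 2
g(6) = mex{1,2} = 0
g(7) = mex{0,2} = 1
g(8) = mex{0,1} = 2
So g(8) = 2.
For row B, compute g(0), g(1), … with moves {2, 4, 7}:
k:     0  1  2  3  4  5  6  7  8  9
g(k):  0  0  1  1  2  2  0  3  1  0
So g(9) = 0.
Row C is a plain Nim row of size 5, so its Grundy value is 5.
The value of a disjunctive sum is the nim-sum of the parts.
Combined value = 2 ⊕ 0 ⊕ 5 = 7.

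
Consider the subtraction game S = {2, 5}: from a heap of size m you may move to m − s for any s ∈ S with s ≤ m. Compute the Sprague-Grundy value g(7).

0

Build the Grundy sequence with g(k) = mex{g(k−s) : s ∈ {2, 5}, s ≤ k}:
g(0) = mex{} = 0
g(1) = mex{} = 0
g(2) = mex{0} = 1
g(3) = mex{0} = 1
g(4) = mex{1} = 0
g(5) = mex{0,1} = 2
g(6) = mex{0} = 1
g(7) = mex{1,2} = 0
So g(7) = 0.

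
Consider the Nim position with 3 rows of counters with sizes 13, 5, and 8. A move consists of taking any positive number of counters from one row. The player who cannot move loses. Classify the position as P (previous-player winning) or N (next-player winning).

P-position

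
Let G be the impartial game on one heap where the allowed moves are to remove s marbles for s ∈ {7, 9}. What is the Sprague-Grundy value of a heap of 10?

1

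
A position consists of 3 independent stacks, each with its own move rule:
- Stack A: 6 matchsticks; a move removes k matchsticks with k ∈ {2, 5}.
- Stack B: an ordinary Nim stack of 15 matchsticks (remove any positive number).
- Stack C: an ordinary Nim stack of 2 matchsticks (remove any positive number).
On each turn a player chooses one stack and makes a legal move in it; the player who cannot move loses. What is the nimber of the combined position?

12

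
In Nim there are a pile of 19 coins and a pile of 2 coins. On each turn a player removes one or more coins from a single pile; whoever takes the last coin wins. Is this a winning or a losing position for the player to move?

Winning position

Write each in binary and XOR column by column:
  10011  (19)
  00010  (2)
  -----
  10001  (17)
The nim-sum is 17 ≠ 0, so this is an N-position: the player to move can win.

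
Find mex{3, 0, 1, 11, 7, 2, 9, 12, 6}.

4

The values 0, 1, 2, 3 are all present; 4 is the first non-negative integer missing from the set.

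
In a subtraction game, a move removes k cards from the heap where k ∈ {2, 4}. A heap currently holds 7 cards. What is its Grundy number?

0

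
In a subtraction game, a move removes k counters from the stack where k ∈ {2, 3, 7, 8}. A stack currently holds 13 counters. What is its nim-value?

Compute g(0), g(1), … for moves {2, 3, 7, 8}:
g(0) = mex{} = 0
g(1) = mex{} = 0
g(2) = mex{0} = 1
g(3) = mex{0} = 1
g(4) = mex{0,1} = 2
g(5) = mex{1} = 0
g(6) = mex{1,2} = 0
g(7) = mex{0,2} = 1
g(8) = mex{0} = 1
g(9) = mex{0,1} = 2
g(10) = mex{1} = 0
g(11) = mex{1,2} = 0
g(12) = mex{0,2} = 1
g(13) = mex{0} = 1
So g(13) = 1.

1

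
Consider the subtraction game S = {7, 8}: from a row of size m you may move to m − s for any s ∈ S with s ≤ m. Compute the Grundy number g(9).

Build the Grundy sequence with g(k) = mex{g(k−s) : s ∈ {7, 8}, s ≤ k}:
g(0) = mex{} = 0
g(1) = mex{} = 0
g(2) = mex{} = 0
g(3) = mex{} = 0
g(4) = mex{} = 0
g(5) = mex{} = 0
g(6) = mex{} = 0
g(7) = mex{0} = 1
g(8) = mex{0} = 1
g(9) = mex{0} = 1
So g(9) = 1.

1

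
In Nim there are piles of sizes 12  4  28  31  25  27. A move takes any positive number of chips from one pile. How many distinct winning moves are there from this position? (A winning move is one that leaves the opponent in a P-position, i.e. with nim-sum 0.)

Nim-sum: 12 ^ 4 ^ 28 ^ 31 ^ 25 ^ 27 = 9.
The overall nim-sum is X = 9. A pile of size p has a winning move iff p XOR X < p (reduce it to p XOR X).
  12: 12 XOR 9 = 5 < 12 — winning move (to 5).
  4: 4 XOR 9 = 13 ≥ 4 — no move.
  28: 28 XOR 9 = 21 < 28 — winning move (to 21).
  31: 31 XOR 9 = 22 < 31 — winning move (to 22).
  25: 25 XOR 9 = 16 < 25 — winning move (to 16).
  27: 27 XOR 9 = 18 < 27 — winning move (to 18).
That gives 5 winning moves.

5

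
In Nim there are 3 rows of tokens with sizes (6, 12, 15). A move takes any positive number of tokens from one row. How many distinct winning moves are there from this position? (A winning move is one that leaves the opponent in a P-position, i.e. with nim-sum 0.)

Compute the nim-sum pairwise:
6 XOR 12 = 10
10 XOR 15 = 5
The overall nim-sum is X = 5. A row of size p has a winning move iff p XOR X < p (reduce it to p XOR X).
  6: 6 XOR 5 = 3 < 6 — winning move (to 3).
  12: 12 XOR 5 = 9 < 12 — winning move (to 9).
  15: 15 XOR 5 = 10 < 15 — winning move (to 10).
That gives 3 winning moves.

3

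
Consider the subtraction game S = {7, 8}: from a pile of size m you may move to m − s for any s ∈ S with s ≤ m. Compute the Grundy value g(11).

Compute g(0), g(1), … for moves {7, 8}:
k:     0  1  2  3  4  5  6  7  8  9 10 11
g(k):  0  0  0  0  0  0  0  1  1  1  1  1
So g(11) = 1.

1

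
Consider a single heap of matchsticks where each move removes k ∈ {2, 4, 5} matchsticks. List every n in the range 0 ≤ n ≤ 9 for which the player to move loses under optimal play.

0, 1, 7, 8

Grundy values for subtraction set {2, 4, 5}:
g(0) = mex{} = 0
g(1) = mex{} = 0
g(2) = mex{0} = 1
g(3) = mex{0} = 1
g(4) = mex{0,1} = 2
g(5) = mex{0,1} = 2
g(6) = mex{0,1,2} = 3
g(7) = mex{1,2} = 0
g(8) = mex{1,2,3} = 0
g(9) = mex{0,2} = 1
The P-positions (g = 0) in 0..9 are 0, 1, 7, 8.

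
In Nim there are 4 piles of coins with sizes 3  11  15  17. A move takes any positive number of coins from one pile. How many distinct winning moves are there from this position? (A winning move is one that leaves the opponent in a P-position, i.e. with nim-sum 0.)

1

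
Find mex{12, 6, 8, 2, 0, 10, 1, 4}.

3

The values 0, 1, 2 are all present; 3 is the first non-negative integer missing from the set.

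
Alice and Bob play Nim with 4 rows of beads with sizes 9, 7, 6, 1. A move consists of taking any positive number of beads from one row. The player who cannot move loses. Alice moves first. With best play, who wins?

Alice wins

Nim-sum: 9 ^ 7 ^ 6 ^ 1 = 9.
The nim-sum is 9 ≠ 0, so this is an N-position: the player to move can win; Alice has a winning move.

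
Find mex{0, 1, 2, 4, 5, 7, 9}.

3

The values 0, 1, 2 are all present; 3 is the first non-negative integer missing from the set.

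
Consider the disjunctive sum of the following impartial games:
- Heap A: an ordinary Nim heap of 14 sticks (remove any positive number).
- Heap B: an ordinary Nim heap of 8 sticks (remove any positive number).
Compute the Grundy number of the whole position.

6

Heap A is a plain Nim heap of size 14, so its Grundy value is 14.
Heap B is a plain Nim heap of size 8, so its Grundy value is 8.
The value of a disjunctive sum is the nim-sum of the parts.
Combined value = 14 XOR 8 = 6.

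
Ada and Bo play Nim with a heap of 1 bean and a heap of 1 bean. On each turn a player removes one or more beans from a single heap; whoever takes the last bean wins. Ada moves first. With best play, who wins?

In binary:
  1  (1)
  1  (1)
  -
  0  (0)
The nim-sum is 0, so this is a P-position: the player to move is in a losing position under optimal play; Ada is about to move from it and so loses — Bo wins.

Bo wins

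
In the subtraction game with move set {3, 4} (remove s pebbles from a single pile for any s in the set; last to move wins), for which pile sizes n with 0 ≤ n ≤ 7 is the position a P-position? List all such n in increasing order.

0, 1, 2, 7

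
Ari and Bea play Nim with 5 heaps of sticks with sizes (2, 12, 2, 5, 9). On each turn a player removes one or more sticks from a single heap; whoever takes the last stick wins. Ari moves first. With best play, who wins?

Bitwise XOR of the heap sizes:
  0010  (2)
  1100  (12)
  0010  (2)
  0101  (5)
  1001  (9)
  ----
  0000  (0)
The nim-sum is 0, so this is a P-position: the player to move is in a losing position under optimal play; Ari is about to move from it and so loses — Bea wins.

Bea wins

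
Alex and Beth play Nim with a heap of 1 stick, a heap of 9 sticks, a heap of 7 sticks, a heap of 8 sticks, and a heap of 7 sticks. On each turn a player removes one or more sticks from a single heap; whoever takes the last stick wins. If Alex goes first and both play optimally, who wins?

Compute the nim-sum pairwise:
1 ⊕ 9 = 8
8 ⊕ 7 = 15
15 ⊕ 8 = 7
7 ⊕ 7 = 0
The nim-sum is 0, so this is a P-position: the player to move is in a losing position under optimal play; Alex is about to move from it and so loses — Beth wins.

Beth wins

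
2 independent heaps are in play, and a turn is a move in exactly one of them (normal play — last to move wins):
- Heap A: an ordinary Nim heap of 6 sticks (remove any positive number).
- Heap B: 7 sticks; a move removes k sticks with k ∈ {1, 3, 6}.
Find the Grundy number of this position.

5

Heap A is a plain Nim heap of size 6, so its Grundy value is 6.
Grundy values for heap B (subtraction set {1, 3, 6}):
k:     0  1  2  3  4  5  6  7
g(k):  0  1  0  1  0  1  2  3
So g(7) = 3.
By the Sprague-Grundy theorem, the Grundy value of a sum of independent games is the XOR of the component values.
Combined value = 6 ⊕ 3 = 5.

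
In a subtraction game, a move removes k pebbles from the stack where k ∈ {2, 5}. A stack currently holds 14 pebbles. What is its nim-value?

0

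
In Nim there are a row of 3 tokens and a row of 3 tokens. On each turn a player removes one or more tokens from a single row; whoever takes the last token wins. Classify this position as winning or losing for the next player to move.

Losing position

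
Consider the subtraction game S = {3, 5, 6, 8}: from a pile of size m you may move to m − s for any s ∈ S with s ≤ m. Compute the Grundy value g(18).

Grundy values for subtraction set {3, 5, 6, 8}:
k:     0  1  2  3  4  5  6  7  8  9 10 11 12 13 14 15 16 17 18
g(k):  0  0  0  1  1  1  2  2  2  3  3  0  0  0  1  1  1  2  2
So g(18) = 2.

2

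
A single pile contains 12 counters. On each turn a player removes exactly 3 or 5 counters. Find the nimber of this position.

Compute g(0), g(1), … for moves {3, 5}:
k:     0  1  2  3  4  5  6  7  8  9 10 11 12
g(k):  0  0  0  1  1  1  2  2  0  0  0  1  1
So g(12) = 1.

1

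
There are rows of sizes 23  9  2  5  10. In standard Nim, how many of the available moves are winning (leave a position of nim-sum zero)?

1

In binary:
  10111  (23)
  01001  (9)
  00010  (2)
  00101  (5)
  01010  (10)
  -----
  10011  (19)
The overall nim-sum is X = 19. A row of size p has a winning move iff p XOR X < p (reduce it to p XOR X).
  23: 23 XOR 19 = 4 < 23 — winning move (to 4).
  9: 9 XOR 19 = 26 ≥ 9 — no move.
  2: 2 XOR 19 = 17 ≥ 2 — no move.
  5: 5 XOR 19 = 22 ≥ 5 — no move.
  10: 10 XOR 19 = 25 ≥ 10 — no move.
That gives 1 winning move.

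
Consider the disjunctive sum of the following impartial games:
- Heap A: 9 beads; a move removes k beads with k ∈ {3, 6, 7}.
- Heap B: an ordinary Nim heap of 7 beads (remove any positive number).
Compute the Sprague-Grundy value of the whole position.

4

For heap A, compute g(0), g(1), … with moves {3, 6, 7}:
g(0) = mex{} = 0
g(1) = mex{} = 0
g(2) = mex{} = 0
g(3) = mex{0} = 1
g(4) = mex{0} = 1
g(5) = mex{0} = 1
g(6) = mex{0,1} = 2
g(7) = mex{0,1} = 2
g(8) = mex{0,1} = 2
g(9) = mex{0,1,2} = 3
So g(9) = 3.
Heap B is a plain Nim heap of size 7, so its Grundy value is 7.
The value of a disjunctive sum is the nim-sum of the parts.
Combined value = 3 XOR 7 = 4.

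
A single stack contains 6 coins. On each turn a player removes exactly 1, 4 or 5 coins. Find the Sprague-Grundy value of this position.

Compute g(0), g(1), … for moves {1, 4, 5}:
k:     0  1  2  3  4  5  6
g(k):  0  1  0  1  2  3  2
So g(6) = 2.

2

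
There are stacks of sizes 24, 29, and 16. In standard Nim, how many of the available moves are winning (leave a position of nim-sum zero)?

Nim-sum: 24 ^ 29 ^ 16 = 21.
The overall nim-sum is X = 21. A stack of size p has a winning move iff p XOR X < p (reduce it to p XOR X).
  24: 24 XOR 21 = 13 < 24 — winning move (to 13).
  29: 29 XOR 21 = 8 < 29 — winning move (to 8).
  16: 16 XOR 21 = 5 < 16 — winning move (to 5).
That gives 3 winning moves.

3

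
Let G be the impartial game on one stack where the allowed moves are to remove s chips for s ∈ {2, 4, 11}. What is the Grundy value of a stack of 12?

3

Build the Grundy sequence with g(k) = mex{g(k−s) : s ∈ {2, 4, 11}, s ≤ k}:
k:     0  1  2  3  4  5  6  7  8  9 10 11 12
g(k):  0  0  1  1  2  2  0  0  1  1  2  2  3
So g(12) = 3.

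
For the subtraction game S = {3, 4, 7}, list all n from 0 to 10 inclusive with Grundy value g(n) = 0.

0, 1, 2, 10

Grundy values for subtraction set {3, 4, 7}:
g(0) = mex{} = 0
g(1) = mex{} = 0
g(2) = mex{} = 0
g(3) = mex{0} = 1
g(4) = mex{0} = 1
g(5) = mex{0} = 1
g(6) = mex{0,1} = 2
g(7) = mex{0,1} = 2
g(8) = mex{0,1} = 2
g(9) = mex{0,1,2} = 3
g(10) = mex{1,2} = 0
The P-positions (g = 0) in 0..10 are 0, 1, 2, 10.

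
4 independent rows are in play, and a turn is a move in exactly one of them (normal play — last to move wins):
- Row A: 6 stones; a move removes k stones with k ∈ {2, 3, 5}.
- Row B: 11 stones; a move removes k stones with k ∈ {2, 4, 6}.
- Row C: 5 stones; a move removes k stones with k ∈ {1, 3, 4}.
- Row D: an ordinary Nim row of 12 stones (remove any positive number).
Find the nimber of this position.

13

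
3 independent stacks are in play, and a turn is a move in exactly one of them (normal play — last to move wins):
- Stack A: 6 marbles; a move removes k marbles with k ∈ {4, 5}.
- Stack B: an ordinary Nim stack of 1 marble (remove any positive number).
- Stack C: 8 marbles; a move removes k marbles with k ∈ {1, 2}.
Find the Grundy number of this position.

2

Build the Grundy sequence for stack A with g(k) = mex{g(k−s) : s ∈ {4, 5}, s ≤ k}:
k:     0  1  2  3  4  5  6
g(k):  0  0  0  0  1  1  1
So g(6) = 1.
Stack B is a plain Nim stack of size 1, so its Grundy value is 1.
For stack C, compute g(0), g(1), … with moves {1, 2}:
k:     0  1  2  3  4  5  6  7  8
g(k):  0  1  2  0  1  2  0  1  2
So g(8) = 2.
By the Sprague-Grundy theorem, the Grundy value of a sum of independent games is the XOR of the component values.
Combined value = 1 XOR 1 XOR 2 = 2.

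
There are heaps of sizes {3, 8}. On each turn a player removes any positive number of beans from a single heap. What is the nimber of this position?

Nim-sum: 3 ⊕ 8 = 11.

11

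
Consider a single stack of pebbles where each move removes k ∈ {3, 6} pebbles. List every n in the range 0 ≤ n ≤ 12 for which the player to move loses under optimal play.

0, 1, 2, 9, 10, 11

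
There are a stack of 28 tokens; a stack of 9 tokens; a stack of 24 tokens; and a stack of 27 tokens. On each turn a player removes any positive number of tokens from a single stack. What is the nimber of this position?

Compute the nim-sum pairwise:
28 ^ 9 = 21
21 ^ 24 = 13
13 ^ 27 = 22

22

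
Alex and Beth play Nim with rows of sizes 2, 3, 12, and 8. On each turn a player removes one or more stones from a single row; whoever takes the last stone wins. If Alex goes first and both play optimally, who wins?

In binary:
  0010  (2)
  0011  (3)
  1100  (12)
  1000  (8)
  ----
  0101  (5)
The nim-sum is 5 ≠ 0, so this is an N-position: the player to move can win; Alex has a winning move.

Alex wins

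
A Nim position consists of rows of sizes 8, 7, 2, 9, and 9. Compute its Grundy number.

Bitwise XOR of the heap sizes:
  1000  (8)
  0111  (7)
  0010  (2)
  1001  (9)
  1001  (9)
  ----
  1101  (13)

13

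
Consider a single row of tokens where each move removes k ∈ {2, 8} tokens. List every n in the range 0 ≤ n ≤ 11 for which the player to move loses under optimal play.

0, 1, 4, 5, 10, 11

Build the Grundy sequence with g(k) = mex{g(k−s) : s ∈ {2, 8}, s ≤ k}:
g(0) = mex{} = 0
g(1) = mex{} = 0
g(2) = mex{0} = 1
g(3) = mex{0} = 1
g(4) = mex{1} = 0
g(5) = mex{1} = 0
g(6) = mex{0} = 1
g(7) = mex{0} = 1
g(8) = mex{0,1} = 2
g(9) = mex{0,1} = 2
g(10) = mex{1,2} = 0
g(11) = mex{1,2} = 0
The P-positions (g = 0) in 0..11 are 0, 1, 4, 5, 10, 11.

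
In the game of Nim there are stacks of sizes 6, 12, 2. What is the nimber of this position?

8

Compute the nim-sum pairwise:
6 ⊕ 12 = 10
10 ⊕ 2 = 8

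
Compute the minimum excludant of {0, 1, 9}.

The values 0, 1 are all present; 2 is the first non-negative integer missing from the set.

2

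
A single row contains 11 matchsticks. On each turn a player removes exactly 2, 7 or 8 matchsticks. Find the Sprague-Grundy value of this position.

Build the Grundy sequence with g(k) = mex{g(k−s) : s ∈ {2, 7, 8}, s ≤ k}:
g(0) = mex{} = 0
g(1) = mex{} = 0
g(2) = mex{0} = 1
g(3) = mex{0} = 1
g(4) = mex{1} = 0
g(5) = mex{1} = 0
g(6) = mex{0} = 1
g(7) = mex{0} = 1
g(8) = mex{0,1} = 2
g(9) = mex{0,1} = 2
g(10) = mex{1,2} = 0
g(11) = mex{0,1,2} = 3
So g(11) = 3.

3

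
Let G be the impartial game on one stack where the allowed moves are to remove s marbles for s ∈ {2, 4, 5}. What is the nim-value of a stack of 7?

Compute g(0), g(1), … for moves {2, 4, 5}:
k:     0  1  2  3  4  5  6  7
g(k):  0  0  1  1  2  2  3  0
So g(7) = 0.

0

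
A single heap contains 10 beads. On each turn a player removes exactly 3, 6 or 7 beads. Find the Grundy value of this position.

0

Compute g(0), g(1), … for moves {3, 6, 7}:
g(0) = mex{} = 0
g(1) = mex{} = 0
g(2) = mex{} = 0
g(3) = mex{0} = 1
g(4) = mex{0} = 1
g(5) = mex{0} = 1
g(6) = mex{0,1} = 2
g(7) = mex{0,1} = 2
g(8) = mex{0,1} = 2
g(9) = mex{0,1,2} = 3
g(10) = mex{1,2} = 0
So g(10) = 0.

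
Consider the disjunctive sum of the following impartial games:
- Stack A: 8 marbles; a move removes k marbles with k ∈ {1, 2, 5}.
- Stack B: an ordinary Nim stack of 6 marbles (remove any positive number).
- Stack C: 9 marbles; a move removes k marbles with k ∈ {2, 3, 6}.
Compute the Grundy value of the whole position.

4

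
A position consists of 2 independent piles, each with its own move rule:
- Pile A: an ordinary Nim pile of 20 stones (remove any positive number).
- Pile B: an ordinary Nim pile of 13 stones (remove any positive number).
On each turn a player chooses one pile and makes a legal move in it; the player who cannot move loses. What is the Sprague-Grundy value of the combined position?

25

Pile A is a plain Nim pile of size 20, so its Grundy value is 20.
Pile B is a plain Nim pile of size 13, so its Grundy value is 13.
The value of a disjunctive sum is the nim-sum of the parts.
Combined value = 20 ⊕ 13 = 25.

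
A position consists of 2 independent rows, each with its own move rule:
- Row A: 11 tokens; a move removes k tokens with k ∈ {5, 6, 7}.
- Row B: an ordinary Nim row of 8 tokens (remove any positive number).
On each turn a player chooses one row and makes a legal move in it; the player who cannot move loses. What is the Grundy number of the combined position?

Grundy values for row A (subtraction set {5, 6, 7}):
k:     0  1  2  3  4  5  6  7  8  9 10 11
g(k):  0  0  0  0  0  1  1  1  1  1  2  2
So g(11) = 2.
Row B is a plain Nim row of size 8, so its Grundy value is 8.
The value of a disjunctive sum is the nim-sum of the parts.
Combined value = 2 ⊕ 8 = 10.

10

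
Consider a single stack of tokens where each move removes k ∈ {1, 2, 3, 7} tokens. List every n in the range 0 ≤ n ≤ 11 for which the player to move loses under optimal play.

0, 4, 8

Build the Grundy sequence with g(k) = mex{g(k−s) : s ∈ {1, 2, 3, 7}, s ≤ k}:
k:     0  1  2  3  4  5  6  7  8  9 10 11
g(k):  0  1  2  3  0  1  2  3  0  1  2  3
The P-positions (g = 0) in 0..11 are 0, 4, 8.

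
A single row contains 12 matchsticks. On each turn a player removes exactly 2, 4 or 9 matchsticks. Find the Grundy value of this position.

0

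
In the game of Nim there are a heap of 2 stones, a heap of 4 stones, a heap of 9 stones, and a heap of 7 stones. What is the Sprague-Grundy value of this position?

8

In binary:
  0010  (2)
  0100  (4)
  1001  (9)
  0111  (7)
  ----
  1000  (8)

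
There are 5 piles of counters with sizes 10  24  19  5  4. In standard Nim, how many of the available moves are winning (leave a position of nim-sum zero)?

0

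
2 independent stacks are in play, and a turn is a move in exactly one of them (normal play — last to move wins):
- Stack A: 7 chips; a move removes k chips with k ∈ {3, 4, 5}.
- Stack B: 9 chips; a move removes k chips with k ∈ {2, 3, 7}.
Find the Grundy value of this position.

0

Build the Grundy sequence for stack A with g(k) = mex{g(k−s) : s ∈ {3, 4, 5}, s ≤ k}:
g(0) = mex{} = 0
g(1) = mex{} = 0
g(2) = mex{} = 0
g(3) = mex{0} = 1
g(4) = mex{0} = 1
g(5) = mex{0} = 1
g(6) = mex{0,1} = 2
g(7) = mex{0,1} = 2
So g(7) = 2.
Build the Grundy sequence for stack B with g(k) = mex{g(k−s) : s ∈ {2, 3, 7}, s ≤ k}:
k:     0  1  2  3  4  5  6  7  8  9
g(k):  0  0  1  1  2  0  0  1  1  2
So g(9) = 2.
By the Sprague-Grundy theorem, the Grundy value of a sum of independent games is the XOR of the component values.
Combined value = 2 XOR 2 = 0.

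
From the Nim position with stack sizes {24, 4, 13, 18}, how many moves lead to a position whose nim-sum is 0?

1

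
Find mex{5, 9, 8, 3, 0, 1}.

2

The values 0, 1 are all present; 2 is the first non-negative integer missing from the set.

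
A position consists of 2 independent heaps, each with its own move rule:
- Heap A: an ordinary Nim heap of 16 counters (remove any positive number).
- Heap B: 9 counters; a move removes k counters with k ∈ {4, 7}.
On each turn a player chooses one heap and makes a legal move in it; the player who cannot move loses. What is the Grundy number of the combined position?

Heap A is a plain Nim heap of size 16, so its Grundy value is 16.
For heap B, compute g(0), g(1), … with moves {4, 7}:
k:     0  1  2  3  4  5  6  7  8  9
g(k):  0  0  0  0  1  1  1  1  2  2
So g(9) = 2.
The value of a disjunctive sum is the nim-sum of the parts.
Combined value = 16 XOR 2 = 18.

18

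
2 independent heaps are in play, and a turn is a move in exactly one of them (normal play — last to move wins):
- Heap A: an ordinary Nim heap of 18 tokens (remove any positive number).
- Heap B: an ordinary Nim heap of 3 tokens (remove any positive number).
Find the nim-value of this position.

Heap A is a plain Nim heap of size 18, so its Grundy value is 18.
Heap B is a plain Nim heap of size 3, so its Grundy value is 3.
The value of a disjunctive sum is the nim-sum of the parts.
Combined value = 18 ⊕ 3 = 17.

17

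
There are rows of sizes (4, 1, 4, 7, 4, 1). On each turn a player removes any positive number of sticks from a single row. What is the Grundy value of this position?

3

Compute the nim-sum pairwise:
4 ⊕ 1 = 5
5 ⊕ 4 = 1
1 ⊕ 7 = 6
6 ⊕ 4 = 2
2 ⊕ 1 = 3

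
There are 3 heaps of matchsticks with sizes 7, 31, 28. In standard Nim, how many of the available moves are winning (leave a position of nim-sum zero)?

Nim-sum: 7 ⊕ 31 ⊕ 28 = 4.
The overall nim-sum is X = 4. A heap of size p has a winning move iff p XOR X < p (reduce it to p XOR X).
  7: 7 XOR 4 = 3 < 7 — winning move (to 3).
  31: 31 XOR 4 = 27 < 31 — winning move (to 27).
  28: 28 XOR 4 = 24 < 28 — winning move (to 24).
That gives 3 winning moves.

3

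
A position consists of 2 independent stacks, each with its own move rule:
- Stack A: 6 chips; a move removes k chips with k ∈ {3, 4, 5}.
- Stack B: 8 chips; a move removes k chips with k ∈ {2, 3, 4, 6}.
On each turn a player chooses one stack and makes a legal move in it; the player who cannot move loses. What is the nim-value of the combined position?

Build the Grundy sequence for stack A with g(k) = mex{g(k−s) : s ∈ {3, 4, 5}, s ≤ k}:
g(0) = mex{} = 0
g(1) = mex{} = 0
g(2) = mex{} = 0
g(3) = mex{0} = 1
g(4) = mex{0} = 1
g(5) = mex{0} = 1
g(6) = mex{0,1} = 2
So g(6) = 2.
For stack B, compute g(0), g(1), … with moves {2, 3, 4, 6}:
k:     0  1  2  3  4  5  6  7  8
g(k):  0  0  1  1  2  2  3  3  0
So g(8) = 0.
By the Sprague-Grundy theorem, the Grundy value of a sum of independent games is the XOR of the component values.
Combined value = 2 XOR 0 = 2.

2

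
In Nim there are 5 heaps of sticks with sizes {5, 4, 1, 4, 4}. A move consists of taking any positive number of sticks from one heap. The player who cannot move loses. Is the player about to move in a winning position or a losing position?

Compute the nim-sum pairwise:
5 XOR 4 = 1
1 XOR 1 = 0
0 XOR 4 = 4
4 XOR 4 = 0
The nim-sum is 0, so this is a P-position: the player to move is in a losing position under optimal play.

Losing position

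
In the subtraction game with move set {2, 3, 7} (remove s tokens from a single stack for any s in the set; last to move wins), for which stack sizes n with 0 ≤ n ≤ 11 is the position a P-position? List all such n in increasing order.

0, 1, 5, 6, 10, 11

Grundy values for subtraction set {2, 3, 7}:
k:     0  1  2  3  4  5  6  7  8  9 10 11
g(k):  0  0  1  1  2  0  0  1  1  2  0  0
The P-positions (g = 0) in 0..11 are 0, 1, 5, 6, 10, 11.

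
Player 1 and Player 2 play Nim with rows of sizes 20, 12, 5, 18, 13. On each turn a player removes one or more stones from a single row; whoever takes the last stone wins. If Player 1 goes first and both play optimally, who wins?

Player 1 wins

Write each in binary and XOR column by column:
  10100  (20)
  01100  (12)
  00101  (5)
  10010  (18)
  01101  (13)
  -----
  00010  (2)
The nim-sum is 2 ≠ 0, so this is an N-position: the player to move can win; Player 1 has a winning move.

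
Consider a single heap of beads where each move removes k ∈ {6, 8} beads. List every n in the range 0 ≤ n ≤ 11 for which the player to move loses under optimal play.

0, 1, 2, 3, 4, 5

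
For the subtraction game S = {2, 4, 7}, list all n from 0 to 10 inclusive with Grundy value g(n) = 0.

Grundy values for subtraction set {2, 4, 7}:
k:     0  1  2  3  4  5  6  7  8  9 10
g(k):  0  0  1  1  2  2  0  3  1  0  2
The P-positions (g = 0) in 0..10 are 0, 1, 6, 9.

0, 1, 6, 9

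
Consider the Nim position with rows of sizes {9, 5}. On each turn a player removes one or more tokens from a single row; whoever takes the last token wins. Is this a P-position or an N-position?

N-position

Compute the nim-sum pairwise:
9 XOR 5 = 12
The nim-sum is 12 ≠ 0, so this is an N-position: the player to move can win.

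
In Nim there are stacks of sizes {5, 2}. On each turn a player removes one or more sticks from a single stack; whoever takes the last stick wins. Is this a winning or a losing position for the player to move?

In binary:
  101  (5)
  010  (2)
  ---
  111  (7)
The nim-sum is 7 ≠ 0, so this is an N-position: the player to move can win.

Winning position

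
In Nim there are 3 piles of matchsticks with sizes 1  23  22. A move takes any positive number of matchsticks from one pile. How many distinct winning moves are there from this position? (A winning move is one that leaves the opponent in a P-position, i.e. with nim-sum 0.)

0

Nim-sum: 1 XOR 23 XOR 22 = 0.
The nim-sum is already 0, so every move leaves a nonzero nim-sum — there are no winning moves.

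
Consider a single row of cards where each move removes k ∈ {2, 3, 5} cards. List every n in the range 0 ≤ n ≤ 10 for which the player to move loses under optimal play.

0, 1, 7, 8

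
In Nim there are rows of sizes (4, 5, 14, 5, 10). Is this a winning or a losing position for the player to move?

Losing position

Write each in binary and XOR column by column:
  0100  (4)
  0101  (5)
  1110  (14)
  0101  (5)
  1010  (10)
  ----
  0000  (0)
The nim-sum is 0, so this is a P-position: the player to move is in a losing position under optimal play.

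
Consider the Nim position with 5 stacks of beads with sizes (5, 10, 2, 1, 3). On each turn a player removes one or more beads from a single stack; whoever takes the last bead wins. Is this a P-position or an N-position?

N-position

Bitwise XOR of the heap sizes:
  0101  (5)
  1010  (10)
  0010  (2)
  0001  (1)
  0011  (3)
  ----
  1111  (15)
The nim-sum is 15 ≠ 0, so this is an N-position: the player to move can win.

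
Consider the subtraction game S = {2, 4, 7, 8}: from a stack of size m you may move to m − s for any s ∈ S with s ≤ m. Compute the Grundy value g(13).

1

Compute g(0), g(1), … for moves {2, 4, 7, 8}:
g(0) = mex{} = 0
g(1) = mex{} = 0
g(2) = mex{0} = 1
g(3) = mex{0} = 1
g(4) = mex{0,1} = 2
g(5) = mex{0,1} = 2
g(6) = mex{1,2} = 0
g(7) = mex{0,1,2} = 3
g(8) = mex{0,2} = 1
g(9) = mex{0,1,2,3} = 4
g(10) = mex{0,1} = 2
g(11) = mex{1,2,3,4} = 0
g(12) = mex{1,2} = 0
g(13) = mex{0,2,4} = 1
So g(13) = 1.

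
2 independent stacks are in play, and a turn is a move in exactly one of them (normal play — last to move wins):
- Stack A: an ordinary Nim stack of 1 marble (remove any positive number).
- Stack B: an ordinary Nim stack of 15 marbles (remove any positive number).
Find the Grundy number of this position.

Stack A is a plain Nim stack of size 1, so its Grundy value is 1.
Stack B is a plain Nim stack of size 15, so its Grundy value is 15.
The value of a disjunctive sum is the nim-sum of the parts.
Combined value = 1 ⊕ 15 = 14.

14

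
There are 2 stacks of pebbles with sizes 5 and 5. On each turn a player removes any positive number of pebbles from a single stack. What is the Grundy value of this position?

0

In binary:
  101  (5)
  101  (5)
  ---
  000  (0)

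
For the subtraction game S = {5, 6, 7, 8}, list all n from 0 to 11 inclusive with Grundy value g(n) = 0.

0, 1, 2, 3, 4

Grundy values for subtraction set {5, 6, 7, 8}:
g(0) = mex{} = 0
g(1) = mex{} = 0
g(2) = mex{} = 0
g(3) = mex{} = 0
g(4) = mex{} = 0
g(5) = mex{0} = 1
g(6) = mex{0} = 1
g(7) = mex{0} = 1
g(8) = mex{0} = 1
g(9) = mex{0} = 1
g(10) = mex{0,1} = 2
g(11) = mex{0,1} = 2
The P-positions (g = 0) in 0..11 are 0, 1, 2, 3, 4.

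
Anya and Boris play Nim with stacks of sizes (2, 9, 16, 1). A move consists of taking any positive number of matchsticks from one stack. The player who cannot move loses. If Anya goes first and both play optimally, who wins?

Anya wins

Bitwise XOR of the heap sizes:
  00010  (2)
  01001  (9)
  10000  (16)
  00001  (1)
  -----
  11010  (26)
The nim-sum is 26 ≠ 0, so this is an N-position: the player to move can win; Anya has a winning move.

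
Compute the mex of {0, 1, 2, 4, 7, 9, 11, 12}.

3

The values 0, 1, 2 are all present; 3 is the first non-negative integer missing from the set.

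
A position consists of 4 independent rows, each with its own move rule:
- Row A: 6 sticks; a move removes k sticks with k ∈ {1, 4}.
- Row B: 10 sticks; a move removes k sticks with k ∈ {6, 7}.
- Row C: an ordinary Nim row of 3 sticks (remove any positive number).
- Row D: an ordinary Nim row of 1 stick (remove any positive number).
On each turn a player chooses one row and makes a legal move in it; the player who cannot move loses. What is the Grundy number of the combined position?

2

For row A, compute g(0), g(1), … with moves {1, 4}:
g(0) = mex{} = 0
g(1) = mex{0} = 1
g(2) = mex{1} = 0
g(3) = mex{0} = 1
g(4) = mex{0,1} = 2
g(5) = mex{1,2} = 0
g(6) = mex{0} = 1
So g(6) = 1.
Build the Grundy sequence for row B with g(k) = mex{g(k−s) : s ∈ {6, 7}, s ≤ k}:
k:     0  1  2  3  4  5  6  7  8  9 10
g(k):  0  0  0  0  0  0  1  1  1  1  1
So g(10) = 1.
Row C is a plain Nim row of size 3, so its Grundy value is 3.
Row D is a plain Nim row of size 1, so its Grundy value is 1.
The value of a disjunctive sum is the nim-sum of the parts.
Combined value = 1 XOR 1 XOR 3 XOR 1 = 2.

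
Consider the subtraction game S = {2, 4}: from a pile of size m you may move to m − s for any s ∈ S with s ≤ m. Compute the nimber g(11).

Grundy values for subtraction set {2, 4}:
g(0) = mex{} = 0
g(1) = mex{} = 0
g(2) = mex{0} = 1
g(3) = mex{0} = 1
g(4) = mex{0,1} = 2
g(5) = mex{0,1} = 2
g(6) = mex{1,2} = 0
g(7) = mex{1,2} = 0
g(8) = mex{0,2} = 1
g(9) = mex{0,2} = 1
g(10) = mex{0,1} = 2
g(11) = mex{0,1} = 2
So g(11) = 2.

2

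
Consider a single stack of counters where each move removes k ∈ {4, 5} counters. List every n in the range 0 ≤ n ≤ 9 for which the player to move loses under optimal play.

Build the Grundy sequence with g(k) = mex{g(k−s) : s ∈ {4, 5}, s ≤ k}:
k:     0  1  2  3  4  5  6  7  8  9
g(k):  0  0  0  0  1  1  1  1  2  0
The P-positions (g = 0) in 0..9 are 0, 1, 2, 3, 9.

0, 1, 2, 3, 9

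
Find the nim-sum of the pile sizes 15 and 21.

26

Nim-sum: 15 ^ 21 = 26.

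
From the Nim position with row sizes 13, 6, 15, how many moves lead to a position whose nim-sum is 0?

Write each in binary and XOR column by column:
  1101  (13)
  0110  (6)
  1111  (15)
  ----
  0100  (4)
The overall nim-sum is X = 4. A row of size p has a winning move iff p XOR X < p (reduce it to p XOR X).
  13: 13 XOR 4 = 9 < 13 — winning move (to 9).
  6: 6 XOR 4 = 2 < 6 — winning move (to 2).
  15: 15 XOR 4 = 11 < 15 — winning move (to 11).
That gives 3 winning moves.

3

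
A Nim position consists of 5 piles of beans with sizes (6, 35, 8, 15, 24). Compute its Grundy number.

Write each in binary and XOR column by column:
  000110  (6)
  100011  (35)
  001000  (8)
  001111  (15)
  011000  (24)
  ------
  111010  (58)

58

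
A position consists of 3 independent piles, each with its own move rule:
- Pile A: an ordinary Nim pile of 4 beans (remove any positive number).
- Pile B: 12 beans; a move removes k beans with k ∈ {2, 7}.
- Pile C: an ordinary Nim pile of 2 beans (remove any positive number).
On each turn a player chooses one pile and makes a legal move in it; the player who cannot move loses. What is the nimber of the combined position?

Pile A is a plain Nim pile of size 4, so its Grundy value is 4.
Build the Grundy sequence for pile B with g(k) = mex{g(k−s) : s ∈ {2, 7}, s ≤ k}:
g(0) = mex{} = 0
g(1) = mex{} = 0
g(2) = mex{0} = 1
g(3) = mex{0} = 1
g(4) = mex{1} = 0
g(5) = mex{1} = 0
g(6) = mex{0} = 1
g(7) = mex{0} = 1
g(8) = mex{0,1} = 2
g(9) = mex{1} = 0
g(10) = mex{1,2} = 0
g(11) = mex{0} = 1
g(12) = mex{0} = 1
So g(12) = 1.
Pile C is a plain Nim pile of size 2, so its Grundy value is 2.
By the Sprague-Grundy theorem, the Grundy value of a sum of independent games is the XOR of the component values.
Combined value = 4 ⊕ 1 ⊕ 2 = 7.

7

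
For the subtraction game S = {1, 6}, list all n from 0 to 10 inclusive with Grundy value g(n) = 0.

0, 2, 4, 7, 9

Build the Grundy sequence with g(k) = mex{g(k−s) : s ∈ {1, 6}, s ≤ k}:
g(0) = mex{} = 0
g(1) = mex{0} = 1
g(2) = mex{1} = 0
g(3) = mex{0} = 1
g(4) = mex{1} = 0
g(5) = mex{0} = 1
g(6) = mex{0,1} = 2
g(7) = mex{1,2} = 0
g(8) = mex{0} = 1
g(9) = mex{1} = 0
g(10) = mex{0} = 1
The P-positions (g = 0) in 0..10 are 0, 2, 4, 7, 9.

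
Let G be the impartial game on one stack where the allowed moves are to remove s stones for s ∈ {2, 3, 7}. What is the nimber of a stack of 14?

2

Build the Grundy sequence with g(k) = mex{g(k−s) : s ∈ {2, 3, 7}, s ≤ k}:
g(0) = mex{} = 0
g(1) = mex{} = 0
g(2) = mex{0} = 1
g(3) = mex{0} = 1
g(4) = mex{0,1} = 2
g(5) = mex{1} = 0
g(6) = mex{1,2} = 0
g(7) = mex{0,2} = 1
g(8) = mex{0} = 1
g(9) = mex{0,1} = 2
g(10) = mex{1} = 0
g(11) = mex{1,2} = 0
g(12) = mex{0,2} = 1
g(13) = mex{0} = 1
g(14) = mex{0,1} = 2
So g(14) = 2.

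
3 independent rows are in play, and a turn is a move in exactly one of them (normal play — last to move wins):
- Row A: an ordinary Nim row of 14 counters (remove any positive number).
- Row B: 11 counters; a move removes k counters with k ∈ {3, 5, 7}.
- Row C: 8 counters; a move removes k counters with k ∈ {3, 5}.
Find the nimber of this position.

Row A is a plain Nim row of size 14, so its Grundy value is 14.
For row B, compute g(0), g(1), … with moves {3, 5, 7}:
g(0) = mex{} = 0
g(1) = mex{} = 0
g(2) = mex{} = 0
g(3) = mex{0} = 1
g(4) = mex{0} = 1
g(5) = mex{0} = 1
g(6) = mex{0,1} = 2
g(7) = mex{0,1} = 2
g(8) = mex{0,1} = 2
g(9) = mex{0,1,2} = 3
g(10) = mex{1,2} = 0
g(11) = mex{1,2} = 0
So g(11) = 0.
For row C, compute g(0), g(1), … with moves {3, 5}:
k:     0  1  2  3  4  5  6  7  8
g(k):  0  0  0  1  1  1  2  2  0
So g(8) = 0.
By the Sprague-Grundy theorem, the Grundy value of a sum of independent games is the XOR of the component values.
Combined value = 14 ⊕ 0 ⊕ 0 = 14.

14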